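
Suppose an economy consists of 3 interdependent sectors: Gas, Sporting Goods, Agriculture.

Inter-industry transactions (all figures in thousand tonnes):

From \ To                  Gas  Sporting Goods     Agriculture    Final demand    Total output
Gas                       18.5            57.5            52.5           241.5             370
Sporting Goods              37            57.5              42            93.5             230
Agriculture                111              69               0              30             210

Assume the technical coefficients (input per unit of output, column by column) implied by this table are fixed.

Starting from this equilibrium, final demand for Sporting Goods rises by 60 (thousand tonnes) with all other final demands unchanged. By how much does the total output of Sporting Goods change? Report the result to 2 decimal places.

Δx_S = 95.15

Technical coefficients a_ij = z_ij / X_j:
  a_GG = 18.5/370 = 0.05, a_SG = 37/370 = 0.10, a_AG = 111/370 = 0.30
  a_GS = 57.5/230 = 0.25, a_SS = 57.5/230 = 0.25, a_AS = 69/230 = 0.30
  a_GA = 52.5/210 = 0.25, a_SA = 42/210 = 0.20, a_AA = 0/210 = 0.00
I − A =
  [   0.95    -0.25    -0.25]
  [  -0.10     0.75    -0.20]
  [  -0.30    -0.30     1.00]
Cofactors of I−A, C_ij = (−1)^(i+j)·(minor ij) (rows/columns in the sector order above):
  C_11 = (0.75)(1.00) − (-0.20)(-0.30) = 0.6900
  C_12 = −[(-0.10)(1.00) − (-0.20)(-0.30)] = 0.1600
  C_13 = (-0.10)(-0.30) − (0.75)(-0.30) = 0.2550
  C_21 = −[(-0.25)(1.00) − (-0.25)(-0.30)] = 0.3250
  C_22 = (0.95)(1.00) − (-0.25)(-0.30) = 0.8750
  C_23 = −[(0.95)(-0.30) − (-0.25)(-0.30)] = 0.3600
  C_31 = (-0.25)(-0.20) − (-0.25)(0.75) = 0.2375
  C_32 = −[(0.95)(-0.20) − (-0.25)(-0.10)] = 0.2150
  C_33 = (0.95)(0.75) − (-0.25)(-0.10) = 0.6875
det(I−A) = Σ_j (I−A)_1j·C_1j = (0.95)(0.6900) + (-0.25)(0.1600) + (-0.25)(0.2550) = 0.55175
adj(I−A) = Cᵀ =
  [ 0.6900   0.3250   0.2375]
  [ 0.1600   0.8750   0.2150]
  [ 0.2550   0.3600   0.6875]
(I − A)⁻¹ = adj(I−A) / det(I−A) ≈
  [   1.2506     0.5890     0.4304]
  [   0.2900     1.5859     0.3897]
  [   0.4622     0.6525     1.2460]
Δx = (I − A)⁻¹ Δd with Δd having +60 in the Sporting Goods component and 0 elsewhere.
So Δx_S = L_SS · (+60), where L_SS = adj(I−A)_SS / det(I−A) = 0.8750 / 0.55175.
Δx_S = 0.8750 × (+60) / 0.55175 = 52.50 / 0.55175 ≈ 95.15.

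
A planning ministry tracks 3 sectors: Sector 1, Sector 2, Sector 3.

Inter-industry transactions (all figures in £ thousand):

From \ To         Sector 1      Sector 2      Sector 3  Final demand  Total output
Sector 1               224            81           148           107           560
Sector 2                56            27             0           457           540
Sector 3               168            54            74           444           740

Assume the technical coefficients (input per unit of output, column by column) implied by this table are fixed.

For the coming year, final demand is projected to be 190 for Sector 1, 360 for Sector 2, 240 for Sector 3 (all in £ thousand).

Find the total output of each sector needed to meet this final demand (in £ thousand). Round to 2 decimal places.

x_1 = 598.98, x_2 = 442.00, x_3 = 515.44

Technical coefficients a_ij = z_ij / X_j:
  a_11 = 224/560 = 0.40, a_21 = 56/560 = 0.10, a_31 = 168/560 = 0.30
  a_12 = 81/540 = 0.15, a_22 = 27/540 = 0.05, a_32 = 54/540 = 0.10
  a_13 = 148/740 = 0.20, a_23 = 0/740 = 0.00, a_33 = 74/740 = 0.10
I − A =
  [   0.60    -0.15    -0.20]
  [  -0.10     0.95     0.00]
  [  -0.30    -0.10     0.90]
Cofactors of I−A, C_ij = (−1)^(i+j)·(minor ij) (rows/columns in the sector order above):
  C_11 = (0.95)(0.90) − (0.00)(-0.10) = 0.8550
  C_12 = −[(-0.10)(0.90) − (0.00)(-0.30)] = 0.0900
  C_13 = (-0.10)(-0.10) − (0.95)(-0.30) = 0.2950
  C_21 = −[(-0.15)(0.90) − (-0.20)(-0.10)] = 0.1550
  C_22 = (0.60)(0.90) − (-0.20)(-0.30) = 0.4800
  C_23 = −[(0.60)(-0.10) − (-0.15)(-0.30)] = 0.1050
  C_31 = (-0.15)(0.00) − (-0.20)(0.95) = 0.1900
  C_32 = −[(0.60)(0.00) − (-0.20)(-0.10)] = 0.0200
  C_33 = (0.60)(0.95) − (-0.15)(-0.10) = 0.5550
det(I−A) = Σ_j (I−A)_1j·C_1j = (0.60)(0.8550) + (-0.15)(0.0900) + (-0.20)(0.2950) = 0.4405
adj(I−A) = Cᵀ =
  [ 0.8550   0.1550   0.1900]
  [ 0.0900   0.4800   0.0200]
  [ 0.2950   0.1050   0.5550]
(I − A)⁻¹ = adj(I−A) / det(I−A) ≈
  [   1.9410     0.3519     0.4313]
  [   0.2043     1.0897     0.0454]
  [   0.6697     0.2384     1.2599]
x = (I − A)⁻¹ d = adj(I−A)·d / det(I−A), with det(I−A) = 0.4405:
  x_1 = (0.8550·190 + 0.1550·360 + 0.1900·240) / 0.4405 = 263.85 / 0.4405 ≈ 598.98
  x_2 = (0.0900·190 + 0.4800·360 + 0.0200·240) / 0.4405 = 194.70 / 0.4405 ≈ 442.00
  x_3 = (0.2950·190 + 0.1050·360 + 0.5550·240) / 0.4405 = 227.05 / 0.4405 ≈ 515.44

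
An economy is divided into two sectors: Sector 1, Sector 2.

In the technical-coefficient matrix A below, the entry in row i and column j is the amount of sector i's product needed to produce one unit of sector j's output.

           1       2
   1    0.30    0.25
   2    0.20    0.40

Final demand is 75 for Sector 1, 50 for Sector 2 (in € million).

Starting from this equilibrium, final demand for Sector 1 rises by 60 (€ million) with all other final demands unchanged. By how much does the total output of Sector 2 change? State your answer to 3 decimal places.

Δx_2 = 32.432

I − A =
  [   0.70    -0.25]
  [  -0.20     0.60]
det(I−A) = (0.70)(0.60) − (-0.25)(-0.20) = 0.3700
adj(I−A) = [[0.60, 0.25], [0.20, 0.70]]
(I − A)⁻¹ = adj(I−A) / det(I−A) ≈
  [   1.6216     0.6757]
  [   0.5405     1.8919]
Δx = (I − A)⁻¹ Δd with Δd having +60 in the Sector 1 component and 0 elsewhere.
So Δx_2 = L_21 · (+60), where L_21 = adj(I−A)_21 / det(I−A) = 0.20 / 0.3700.
Δx_2 = 0.20 × (+60) / 0.3700 = 12.00 / 0.3700 ≈ 32.432.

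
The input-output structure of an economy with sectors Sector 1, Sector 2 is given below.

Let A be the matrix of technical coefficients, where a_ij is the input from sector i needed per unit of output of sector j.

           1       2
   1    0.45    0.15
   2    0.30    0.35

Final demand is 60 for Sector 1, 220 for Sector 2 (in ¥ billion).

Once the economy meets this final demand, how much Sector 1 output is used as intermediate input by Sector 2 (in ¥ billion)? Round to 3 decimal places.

I − A =
  [   0.55    -0.15]
  [  -0.30     0.65]
det(I−A) = (0.55)(0.65) − (-0.15)(-0.30) = 0.3125
adj(I−A) = [[0.65, 0.15], [0.30, 0.55]]
(I − A)⁻¹ = adj(I−A) / det(I−A) ≈
  [   2.0800     0.4800]
  [   0.9600     1.7600]
First solve x = (I − A)⁻¹ d = adj(I−A)·d / det(I−A); in particular x_2 = (0.30·60 + 0.55·220) / 0.3125 = 139.00 / 0.3125 = 444.80000.
Intermediate flow from 1 to 2: z_12 = a_12 · x_2 = 0.15 × 139.00 / 0.3125 = 20.85 / 0.3125 = 66.720.

z_12 = 66.720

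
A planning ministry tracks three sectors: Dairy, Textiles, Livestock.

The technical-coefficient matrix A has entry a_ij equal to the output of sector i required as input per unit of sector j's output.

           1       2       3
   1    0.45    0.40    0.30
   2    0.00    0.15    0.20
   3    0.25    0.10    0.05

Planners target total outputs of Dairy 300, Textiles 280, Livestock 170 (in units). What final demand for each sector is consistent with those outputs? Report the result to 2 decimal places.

d_1 = 2.00, d_2 = 204.00, d_3 = 58.50

I − A =
  [   0.55    -0.40    -0.30]
  [   0.00     0.85    -0.20]
  [  -0.25    -0.10     0.95]
d = (I − A) x:
  d_1 = (+0.55)·300 + (-0.40)·280 + (-0.30)·170 = 2.00
  d_2 = (+0.00)·300 + (+0.85)·280 + (-0.20)·170 = 204.00
  d_3 = (-0.25)·300 + (-0.10)·280 + (+0.95)·170 = 58.50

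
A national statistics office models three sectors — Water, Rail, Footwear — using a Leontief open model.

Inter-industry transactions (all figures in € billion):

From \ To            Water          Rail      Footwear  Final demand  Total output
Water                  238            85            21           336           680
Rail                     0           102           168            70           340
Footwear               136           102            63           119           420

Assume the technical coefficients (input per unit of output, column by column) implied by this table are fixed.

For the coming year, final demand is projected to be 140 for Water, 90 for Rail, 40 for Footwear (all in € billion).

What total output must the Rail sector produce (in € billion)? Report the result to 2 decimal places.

x_2 = 249.96

Technical coefficients a_ij = z_ij / X_j:
  a_11 = 238/680 = 0.35, a_21 = 0/680 = 0.00, a_31 = 136/680 = 0.20
  a_12 = 85/340 = 0.25, a_22 = 102/340 = 0.30, a_32 = 102/340 = 0.30
  a_13 = 21/420 = 0.05, a_23 = 168/420 = 0.40, a_33 = 63/420 = 0.15
I − A =
  [   0.65    -0.25    -0.05]
  [   0.00     0.70    -0.40]
  [  -0.20    -0.30     0.85]
Cofactors of I−A, C_ij = (−1)^(i+j)·(minor ij) (rows/columns in the sector order above):
  C_11 = (0.70)(0.85) − (-0.40)(-0.30) = 0.4750
  C_12 = −[(0.00)(0.85) − (-0.40)(-0.20)] = 0.0800
  C_13 = (0.00)(-0.30) − (0.70)(-0.20) = 0.1400
  C_21 = −[(-0.25)(0.85) − (-0.05)(-0.30)] = 0.2275
  C_22 = (0.65)(0.85) − (-0.05)(-0.20) = 0.5425
  C_23 = −[(0.65)(-0.30) − (-0.25)(-0.20)] = 0.2450
  C_31 = (-0.25)(-0.40) − (-0.05)(0.70) = 0.1350
  C_32 = −[(0.65)(-0.40) − (-0.05)(0.00)] = 0.2600
  C_33 = (0.65)(0.70) − (-0.25)(0.00) = 0.4550
det(I−A) = Σ_j (I−A)_1j·C_1j = (0.65)(0.4750) + (-0.25)(0.0800) + (-0.05)(0.1400) = 0.28175
adj(I−A) = Cᵀ =
  [ 0.4750   0.2275   0.1350]
  [ 0.0800   0.5425   0.2600]
  [ 0.1400   0.2450   0.4550]
(I − A)⁻¹ = adj(I−A) / det(I−A) ≈
  [   1.6859     0.8075     0.4791]
  [   0.2839     1.9255     0.9228]
  [   0.4969     0.8696     1.6149]
x = (I − A)⁻¹ d = adj(I−A)·d / det(I−A), with det(I−A) = 0.28175:
  x_1 = (0.4750·140 + 0.2275·90 + 0.1350·40) / 0.28175 = 92.375 / 0.28175 ≈ 327.86
  x_2 = (0.0800·140 + 0.5425·90 + 0.2600·40) / 0.28175 = 70.425 / 0.28175 ≈ 249.96
  x_3 = (0.1400·140 + 0.2450·90 + 0.4550·40) / 0.28175 = 59.85 / 0.28175 ≈ 212.42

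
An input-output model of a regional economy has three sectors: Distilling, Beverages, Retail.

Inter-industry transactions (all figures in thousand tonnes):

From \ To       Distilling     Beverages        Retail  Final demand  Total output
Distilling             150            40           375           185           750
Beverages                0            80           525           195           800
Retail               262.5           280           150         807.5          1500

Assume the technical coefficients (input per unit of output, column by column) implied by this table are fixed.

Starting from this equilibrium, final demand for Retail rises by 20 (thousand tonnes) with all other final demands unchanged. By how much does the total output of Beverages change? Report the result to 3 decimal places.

Δx_B = 12.040

Technical coefficients a_ij = z_ij / X_j:
  a_DD = 150/750 = 0.20, a_BD = 0/750 = 0.00, a_RD = 262.5/750 = 0.35
  a_DB = 40/800 = 0.05, a_BB = 80/800 = 0.10, a_RB = 280/800 = 0.35
  a_DR = 375/1500 = 0.25, a_BR = 525/1500 = 0.35, a_RR = 150/1500 = 0.10
I − A =
  [   0.80    -0.05    -0.25]
  [   0.00     0.90    -0.35]
  [  -0.35    -0.35     0.90]
Cofactors of I−A, C_ij = (−1)^(i+j)·(minor ij) (rows/columns in the sector order above):
  C_11 = (0.90)(0.90) − (-0.35)(-0.35) = 0.6875
  C_12 = −[(0.00)(0.90) − (-0.35)(-0.35)] = 0.1225
  C_13 = (0.00)(-0.35) − (0.90)(-0.35) = 0.3150
  C_21 = −[(-0.05)(0.90) − (-0.25)(-0.35)] = 0.1325
  C_22 = (0.80)(0.90) − (-0.25)(-0.35) = 0.6325
  C_23 = −[(0.80)(-0.35) − (-0.05)(-0.35)] = 0.2975
  C_31 = (-0.05)(-0.35) − (-0.25)(0.90) = 0.2425
  C_32 = −[(0.80)(-0.35) − (-0.25)(0.00)] = 0.2800
  C_33 = (0.80)(0.90) − (-0.05)(0.00) = 0.7200
det(I−A) = Σ_j (I−A)_1j·C_1j = (0.80)(0.6875) + (-0.05)(0.1225) + (-0.25)(0.3150) = 0.465125
adj(I−A) = Cᵀ =
  [ 0.6875   0.1325   0.2425]
  [ 0.1225   0.6325   0.2800]
  [ 0.3150   0.2975   0.7200]
(I − A)⁻¹ = adj(I−A) / det(I−A) ≈
  [   1.4781     0.2849     0.5214]
  [   0.2634     1.3598     0.6020]
  [   0.6772     0.6396     1.5480]
Δx = (I − A)⁻¹ Δd with Δd having +20 in the Retail component and 0 elsewhere.
So Δx_B = L_BR · (+20), where L_BR = adj(I−A)_BR / det(I−A) = 0.2800 / 0.465125.
Δx_B = 0.2800 × (+20) / 0.465125 = 5.60 / 0.465125 ≈ 12.040.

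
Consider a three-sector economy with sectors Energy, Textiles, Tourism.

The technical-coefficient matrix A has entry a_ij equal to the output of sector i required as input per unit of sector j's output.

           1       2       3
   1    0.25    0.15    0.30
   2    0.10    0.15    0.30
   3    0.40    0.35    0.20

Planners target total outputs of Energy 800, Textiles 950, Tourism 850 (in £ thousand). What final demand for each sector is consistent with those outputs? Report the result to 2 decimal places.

d_1 = 202.50, d_2 = 472.50, d_3 = 27.50

I − A =
  [   0.75    -0.15    -0.30]
  [  -0.10     0.85    -0.30]
  [  -0.40    -0.35     0.80]
d = (I − A) x:
  d_1 = (+0.75)·800 + (-0.15)·950 + (-0.30)·850 = 202.50
  d_2 = (-0.10)·800 + (+0.85)·950 + (-0.30)·850 = 472.50
  d_3 = (-0.40)·800 + (-0.35)·950 + (+0.80)·850 = 27.50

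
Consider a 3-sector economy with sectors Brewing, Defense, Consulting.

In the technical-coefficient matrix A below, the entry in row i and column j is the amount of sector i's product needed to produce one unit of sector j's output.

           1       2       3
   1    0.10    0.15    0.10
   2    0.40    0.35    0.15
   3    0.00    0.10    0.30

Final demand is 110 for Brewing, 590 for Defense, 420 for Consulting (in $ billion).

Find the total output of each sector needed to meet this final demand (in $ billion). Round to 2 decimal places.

x_1 = 437.14, x_2 = 1360.00, x_3 = 794.29

I − A =
  [   0.90    -0.15    -0.10]
  [  -0.40     0.65    -0.15]
  [   0.00    -0.10     0.70]
Cofactors of I−A, C_ij = (−1)^(i+j)·(minor ij) (rows/columns in the sector order above):
  C_11 = (0.65)(0.70) − (-0.15)(-0.10) = 0.4400
  C_12 = −[(-0.40)(0.70) − (-0.15)(0.00)] = 0.2800
  C_13 = (-0.40)(-0.10) − (0.65)(0.00) = 0.0400
  C_21 = −[(-0.15)(0.70) − (-0.10)(-0.10)] = 0.1150
  C_22 = (0.90)(0.70) − (-0.10)(0.00) = 0.6300
  C_23 = −[(0.90)(-0.10) − (-0.15)(0.00)] = 0.0900
  C_31 = (-0.15)(-0.15) − (-0.10)(0.65) = 0.0875
  C_32 = −[(0.90)(-0.15) − (-0.10)(-0.40)] = 0.1750
  C_33 = (0.90)(0.65) − (-0.15)(-0.40) = 0.5250
det(I−A) = Σ_j (I−A)_1j·C_1j = (0.90)(0.4400) + (-0.15)(0.2800) + (-0.10)(0.0400) = 0.3500
adj(I−A) = Cᵀ =
  [ 0.4400   0.1150   0.0875]
  [ 0.2800   0.6300   0.1750]
  [ 0.0400   0.0900   0.5250]
(I − A)⁻¹ = adj(I−A) / det(I−A) ≈
  [   1.2571     0.3286     0.2500]
  [   0.8000     1.8000     0.5000]
  [   0.1143     0.2571     1.5000]
x = (I − A)⁻¹ d = adj(I−A)·d / det(I−A), with det(I−A) = 0.3500:
  x_1 = (0.4400·110 + 0.1150·590 + 0.0875·420) / 0.3500 = 153.00 / 0.3500 ≈ 437.14
  x_2 = (0.2800·110 + 0.6300·590 + 0.1750·420) / 0.3500 = 476.00 / 0.3500 = 1360.00
  x_3 = (0.0400·110 + 0.0900·590 + 0.5250·420) / 0.3500 = 278.00 / 0.3500 ≈ 794.29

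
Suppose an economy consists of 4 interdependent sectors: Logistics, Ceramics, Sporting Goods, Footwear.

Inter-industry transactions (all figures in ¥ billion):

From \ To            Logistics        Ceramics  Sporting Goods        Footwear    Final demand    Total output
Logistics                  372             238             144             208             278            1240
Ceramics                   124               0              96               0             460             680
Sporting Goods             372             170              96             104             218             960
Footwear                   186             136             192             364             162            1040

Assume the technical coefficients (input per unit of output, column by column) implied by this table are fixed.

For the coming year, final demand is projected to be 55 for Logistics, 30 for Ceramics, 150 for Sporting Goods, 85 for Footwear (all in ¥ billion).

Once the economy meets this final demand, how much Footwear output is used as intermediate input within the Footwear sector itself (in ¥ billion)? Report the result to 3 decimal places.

z_FF = 113.466

Technical coefficients a_ij = z_ij / X_j:
  a_LL = 372/1240 = 0.30, a_CL = 124/1240 = 0.10, a_SL = 372/1240 = 0.30, a_FL = 186/1240 = 0.15
  a_LC = 238/680 = 0.35, a_CC = 0/680 = 0.00, a_SC = 170/680 = 0.25, a_FC = 136/680 = 0.20
  a_LS = 144/960 = 0.15, a_CS = 96/960 = 0.10, a_SS = 96/960 = 0.10, a_FS = 192/960 = 0.20
  a_LF = 208/1040 = 0.20, a_CF = 0/1040 = 0.00, a_SF = 104/1040 = 0.10, a_FF = 364/1040 = 0.35
I − A =
  [   0.70    -0.35    -0.15    -0.20]
  [  -0.10     1.00    -0.10     0.00]
  [  -0.30    -0.25     0.90    -0.10]
  [  -0.15    -0.20    -0.20     0.65]
Compute the cofactors C_ij = (−1)^(i+j)·(3×3 minor ij) of I−A; the adjugate is their transpose:
adj(I−A) = Cᵀ =
  [ 0.546750   0.271125   0.164250   0.193500]
  [ 0.077500   0.325000   0.056250   0.032500]
  [ 0.228250   0.205750   0.398250   0.131500]
  [ 0.220250   0.225875   0.177750   0.521750]
det(I−A) = Σ_j (I−A)_1j·C_1j = (0.70)(0.546750) + (-0.35)(0.077500) + (-0.15)(0.228250) + (-0.20)(0.220250) = 0.2773125
(I − A)⁻¹ = adj(I−A) / det(I−A) ≈
  [   1.9716     0.9777     0.5923     0.6978]
  [   0.2795     1.1720     0.2028     0.1172]
  [   0.8231     0.7419     1.4361     0.4742]
  [   0.7942     0.8145     0.6410     1.8815]
First solve x = (I − A)⁻¹ d = adj(I−A)·d / det(I−A); in particular x_F = (0.220250·55 + 0.225875·30 + 0.177750·150 + 0.521750·85) / 0.2773125 = 89.90125 / 0.2773125 ≈ 324.18751.
Intermediate flow from F to F: z_FF = a_FF · x_F = 0.35 × 89.90125 / 0.2773125 = 31.4654375 / 0.2773125 ≈ 113.466.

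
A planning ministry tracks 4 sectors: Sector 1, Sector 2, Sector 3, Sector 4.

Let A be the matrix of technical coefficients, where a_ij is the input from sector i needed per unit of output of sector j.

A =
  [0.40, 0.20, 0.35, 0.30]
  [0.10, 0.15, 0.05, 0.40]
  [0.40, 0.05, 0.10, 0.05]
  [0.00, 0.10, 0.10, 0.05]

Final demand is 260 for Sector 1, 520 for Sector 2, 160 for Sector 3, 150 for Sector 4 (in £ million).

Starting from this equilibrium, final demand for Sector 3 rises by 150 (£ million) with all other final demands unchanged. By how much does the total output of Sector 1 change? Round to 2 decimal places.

I − A =
  [   0.60    -0.20    -0.35    -0.30]
  [  -0.10     0.85    -0.05    -0.40]
  [  -0.40    -0.05     0.90    -0.05]
  [   0.00    -0.10    -0.10     0.95]
Compute the cofactors C_ij = (−1)^(i+j)·(3×3 minor ij) of I−A; the adjugate is their transpose:
adj(I−A) = Cᵀ =
  [ 0.681875   0.216875   0.313125   0.323125]
  [ 0.120000   0.365000   0.088750   0.196250]
  [ 0.312250   0.119500   0.438500   0.172000]
  [ 0.045500   0.051000   0.055500   0.314750]
det(I−A) = Σ_j (I−A)_1j·C_1j = (0.60)(0.681875) + (-0.20)(0.120000) + (-0.35)(0.312250) + (-0.30)(0.045500) = 0.2621875
(I − A)⁻¹ = adj(I−A) / det(I−A) ≈
  [   2.6007     0.8272     1.1943     1.2324]
  [   0.4577     1.3921     0.3385     0.7485]
  [   1.1909     0.4558     1.6725     0.6560]
  [   0.1735     0.1945     0.2117     1.2005]
Δx = (I − A)⁻¹ Δd with Δd having +150 in the Sector 3 component and 0 elsewhere.
So Δx_1 = L_13 · (+150), where L_13 = adj(I−A)_13 / det(I−A) = 0.313125 / 0.2621875.
Δx_1 = 0.313125 × (+150) / 0.2621875 = 46.96875 / 0.2621875 ≈ 179.14.

Δx_1 = 179.14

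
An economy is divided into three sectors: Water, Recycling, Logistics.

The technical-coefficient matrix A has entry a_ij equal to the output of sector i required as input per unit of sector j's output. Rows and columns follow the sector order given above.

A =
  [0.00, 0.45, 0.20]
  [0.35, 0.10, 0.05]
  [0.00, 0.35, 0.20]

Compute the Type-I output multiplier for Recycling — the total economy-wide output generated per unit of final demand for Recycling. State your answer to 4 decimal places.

m_2 = 2.8623

I − A =
  [   1.00    -0.45    -0.20]
  [  -0.35     0.90    -0.05]
  [   0.00    -0.35     0.80]
Cofactors of I−A, C_ij = (−1)^(i+j)·(minor ij) (rows/columns in the sector order above):
  C_11 = (0.90)(0.80) − (-0.05)(-0.35) = 0.7025
  C_12 = −[(-0.35)(0.80) − (-0.05)(0.00)] = 0.2800
  C_13 = (-0.35)(-0.35) − (0.90)(0.00) = 0.1225
  C_21 = −[(-0.45)(0.80) − (-0.20)(-0.35)] = 0.4300
  C_22 = (1.00)(0.80) − (-0.20)(0.00) = 0.8000
  C_23 = −[(1.00)(-0.35) − (-0.45)(0.00)] = 0.3500
  C_31 = (-0.45)(-0.05) − (-0.20)(0.90) = 0.2025
  C_32 = −[(1.00)(-0.05) − (-0.20)(-0.35)] = 0.1200
  C_33 = (1.00)(0.90) − (-0.45)(-0.35) = 0.7425
det(I−A) = Σ_j (I−A)_1j·C_1j = (1.00)(0.7025) + (-0.45)(0.2800) + (-0.20)(0.1225) = 0.5520
adj(I−A) = Cᵀ =
  [ 0.7025   0.4300   0.2025]
  [ 0.2800   0.8000   0.1200]
  [ 0.1225   0.3500   0.7425]
(I − A)⁻¹ = adj(I−A) / det(I−A) ≈
  [   1.27264     0.77899     0.36685]
  [   0.50725     1.44928     0.21739]
  [   0.22192     0.63406     1.34511]
The output multiplier for sector j is the column-j sum of the Leontief inverse (I − A)⁻¹ = adj(I−A) / det(I−A).
Column 2 of adj(I−A): (0.4300, 0.8000, 0.3500); det(I−A) = 0.5520.
m_2 = (0.4300 + 0.8000 + 0.3500) / 0.5520 = 1.58 / 0.5520 ≈ 2.8623.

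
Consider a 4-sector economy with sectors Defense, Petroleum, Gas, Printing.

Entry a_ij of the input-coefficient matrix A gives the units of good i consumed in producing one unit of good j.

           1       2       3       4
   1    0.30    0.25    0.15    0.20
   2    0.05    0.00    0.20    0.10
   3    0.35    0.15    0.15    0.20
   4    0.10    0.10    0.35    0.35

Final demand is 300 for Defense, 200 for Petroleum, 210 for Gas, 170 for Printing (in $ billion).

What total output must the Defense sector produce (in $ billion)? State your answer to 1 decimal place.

x_1 = 1208.3

I − A =
  [   0.70    -0.25    -0.15    -0.20]
  [  -0.05     1.00    -0.20    -0.10]
  [  -0.35    -0.15     0.85    -0.20]
  [  -0.10    -0.10    -0.35     0.65]
Compute the cofactors C_ij = (−1)^(i+j)·(3×3 minor ij) of I−A; the adjugate is their transpose:
adj(I−A) = Cᵀ =
  [ 0.445250   0.165750   0.211250   0.227500]
  [ 0.094375   0.259125   0.121375   0.106250]
  [ 0.251375   0.148125   0.416375   0.228250]
  [ 0.218375   0.145125   0.275375   0.492250]
det(I−A) = Σ_j (I−A)_1j·C_1j = (0.70)(0.445250) + (-0.25)(0.094375) + (-0.15)(0.251375) + (-0.20)(0.218375) = 0.2067
(I − A)⁻¹ = adj(I−A) / det(I−A) ≈
  [   2.1541     0.8019     1.0220     1.1006]
  [   0.4566     1.2536     0.5872     0.5140]
  [   1.2161     0.7166     2.0144     1.1043]
  [   1.0565     0.7021     1.3322     2.3815]
x = (I − A)⁻¹ d = adj(I−A)·d / det(I−A), with det(I−A) = 0.2067:
  x_1 = (0.445250·300 + 0.165750·200 + 0.211250·210 + 0.227500·170) / 0.2067 = 249.7625 / 0.2067 ≈ 1208.3
  x_2 = (0.094375·300 + 0.259125·200 + 0.121375·210 + 0.106250·170) / 0.2067 = 123.68875 / 0.2067 ≈ 598.4
  x_3 = (0.251375·300 + 0.148125·200 + 0.416375·210 + 0.228250·170) / 0.2067 = 231.27875 / 0.2067 ≈ 1118.9
  x_4 = (0.218375·300 + 0.145125·200 + 0.275375·210 + 0.492250·170) / 0.2067 = 236.04875 / 0.2067 ≈ 1142.0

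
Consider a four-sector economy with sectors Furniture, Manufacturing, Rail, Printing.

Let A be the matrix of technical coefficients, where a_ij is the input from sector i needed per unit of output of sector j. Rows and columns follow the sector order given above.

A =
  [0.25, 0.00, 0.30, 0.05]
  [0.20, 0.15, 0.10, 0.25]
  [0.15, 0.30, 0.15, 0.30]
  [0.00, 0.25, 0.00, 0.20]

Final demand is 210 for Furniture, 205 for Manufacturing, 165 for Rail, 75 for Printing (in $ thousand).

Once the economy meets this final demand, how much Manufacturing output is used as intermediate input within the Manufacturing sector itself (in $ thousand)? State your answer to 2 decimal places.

I − A =
  [   0.75     0.00    -0.30    -0.05]
  [  -0.20     0.85    -0.10    -0.25]
  [  -0.15    -0.30     0.85    -0.30]
  [   0.00    -0.25     0.00     0.80]
Compute the cofactors C_ij = (−1)^(i+j)·(3×3 minor ij) of I−A; the adjugate is their transpose:
adj(I−A) = Cᵀ =
  [ 0.493375   0.105125   0.186500   0.133625]
  [ 0.148000   0.474000   0.108000   0.197875]
  [ 0.155625   0.238125   0.460625   0.256875]
  [ 0.046250   0.148125   0.033750   0.463125]
det(I−A) = Σ_j (I−A)_1j·C_1j = (0.75)(0.493375) + (0.00)(0.148000) + (-0.30)(0.155625) + (-0.05)(0.046250) = 0.32103125
(I − A)⁻¹ = adj(I−A) / det(I−A) ≈
  [   1.5368     0.3275     0.5809     0.4162]
  [   0.4610     1.4765     0.3364     0.6164]
  [   0.4848     0.7418     1.4348     0.8002]
  [   0.1441     0.4614     0.1051     1.4426]
First solve x = (I − A)⁻¹ d = adj(I−A)·d / det(I−A); in particular x_2 = (0.148000·210 + 0.474000·205 + 0.108000·165 + 0.197875·75) / 0.32103125 = 160.910625 / 0.32103125 ≈ 501.2304.
Intermediate flow from 2 to 2: z_22 = a_22 · x_2 = 0.15 × 160.910625 / 0.32103125 = 24.13659375 / 0.32103125 ≈ 75.18.

z_22 = 75.18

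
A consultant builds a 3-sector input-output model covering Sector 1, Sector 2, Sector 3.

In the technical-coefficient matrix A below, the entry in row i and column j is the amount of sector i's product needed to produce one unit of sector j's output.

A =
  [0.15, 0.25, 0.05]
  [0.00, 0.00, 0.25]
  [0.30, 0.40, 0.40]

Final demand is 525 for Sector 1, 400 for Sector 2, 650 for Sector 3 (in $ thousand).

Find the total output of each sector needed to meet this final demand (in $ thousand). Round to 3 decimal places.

x_1 = 1031.629, x_2 = 959.744, x_3 = 2238.978

I − A =
  [   0.85    -0.25    -0.05]
  [   0.00     1.00    -0.25]
  [  -0.30    -0.40     0.60]
Cofactors of I−A, C_ij = (−1)^(i+j)·(minor ij) (rows/columns in the sector order above):
  C_11 = (1.00)(0.60) − (-0.25)(-0.40) = 0.5000
  C_12 = −[(0.00)(0.60) − (-0.25)(-0.30)] = 0.0750
  C_13 = (0.00)(-0.40) − (1.00)(-0.30) = 0.3000
  C_21 = −[(-0.25)(0.60) − (-0.05)(-0.40)] = 0.1700
  C_22 = (0.85)(0.60) − (-0.05)(-0.30) = 0.4950
  C_23 = −[(0.85)(-0.40) − (-0.25)(-0.30)] = 0.4150
  C_31 = (-0.25)(-0.25) − (-0.05)(1.00) = 0.1125
  C_32 = −[(0.85)(-0.25) − (-0.05)(0.00)] = 0.2125
  C_33 = (0.85)(1.00) − (-0.25)(0.00) = 0.8500
det(I−A) = Σ_j (I−A)_1j·C_1j = (0.85)(0.5000) + (-0.25)(0.0750) + (-0.05)(0.3000) = 0.39125
adj(I−A) = Cᵀ =
  [ 0.5000   0.1700   0.1125]
  [ 0.0750   0.4950   0.2125]
  [ 0.3000   0.4150   0.8500]
(I − A)⁻¹ = adj(I−A) / det(I−A) ≈
  [   1.2780     0.4345     0.2875]
  [   0.1917     1.2652     0.5431]
  [   0.7668     1.0607     2.1725]
x = (I − A)⁻¹ d = adj(I−A)·d / det(I−A), with det(I−A) = 0.39125:
  x_1 = (0.5000·525 + 0.1700·400 + 0.1125·650) / 0.39125 = 403.625 / 0.39125 ≈ 1031.629
  x_2 = (0.0750·525 + 0.4950·400 + 0.2125·650) / 0.39125 = 375.50 / 0.39125 ≈ 959.744
  x_3 = (0.3000·525 + 0.4150·400 + 0.8500·650) / 0.39125 = 876.00 / 0.39125 ≈ 2238.978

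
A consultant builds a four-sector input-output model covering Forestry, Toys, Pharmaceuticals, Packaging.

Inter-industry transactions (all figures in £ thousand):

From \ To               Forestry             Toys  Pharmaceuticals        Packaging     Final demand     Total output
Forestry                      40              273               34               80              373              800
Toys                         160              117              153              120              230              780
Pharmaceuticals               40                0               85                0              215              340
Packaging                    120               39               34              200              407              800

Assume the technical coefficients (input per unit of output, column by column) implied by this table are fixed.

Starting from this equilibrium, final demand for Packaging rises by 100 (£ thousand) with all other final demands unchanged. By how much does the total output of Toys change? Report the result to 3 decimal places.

Δx_2 = 32.177

Technical coefficients a_ij = z_ij / X_j:
  a_11 = 40/800 = 0.05, a_21 = 160/800 = 0.20, a_31 = 40/800 = 0.05, a_41 = 120/800 = 0.15
  a_12 = 273/780 = 0.35, a_22 = 117/780 = 0.15, a_32 = 0/780 = 0.00, a_42 = 39/780 = 0.05
  a_13 = 34/340 = 0.10, a_23 = 153/340 = 0.45, a_33 = 85/340 = 0.25, a_43 = 34/340 = 0.10
  a_14 = 80/800 = 0.10, a_24 = 120/800 = 0.15, a_34 = 0/800 = 0.00, a_44 = 200/800 = 0.25
I − A =
  [   0.95    -0.35    -0.10    -0.10]
  [  -0.20     0.85    -0.45    -0.15]
  [  -0.05     0.00     0.75     0.00]
  [  -0.15    -0.05    -0.10     0.75]
Compute the cofactors C_ij = (−1)^(i+j)·(3×3 minor ij) of I−A; the adjugate is their transpose:
adj(I−A) = Cᵀ =
  [ 0.472500   0.200625   0.197125   0.103125]
  [ 0.147000   0.518875   0.347375   0.123375]
  [ 0.031500   0.013375   0.524375   0.006875]
  [ 0.108500   0.076500   0.132500   0.541000]
det(I−A) = Σ_j (I−A)_1j·C_1j = (0.95)(0.472500) + (-0.35)(0.147000) + (-0.10)(0.031500) + (-0.10)(0.108500) = 0.383425
(I − A)⁻¹ = adj(I−A) / det(I−A) ≈
  [   1.2323     0.5232     0.5141     0.2690]
  [   0.3834     1.3533     0.9060     0.3218]
  [   0.0822     0.0349     1.3676     0.0179]
  [   0.2830     0.1995     0.3456     1.4110]
Δx = (I − A)⁻¹ Δd with Δd having +100 in the Packaging component and 0 elsewhere.
So Δx_2 = L_24 · (+100), where L_24 = adj(I−A)_24 / det(I−A) = 0.123375 / 0.383425.
Δx_2 = 0.123375 × (+100) / 0.383425 = 12.3375 / 0.383425 ≈ 32.177.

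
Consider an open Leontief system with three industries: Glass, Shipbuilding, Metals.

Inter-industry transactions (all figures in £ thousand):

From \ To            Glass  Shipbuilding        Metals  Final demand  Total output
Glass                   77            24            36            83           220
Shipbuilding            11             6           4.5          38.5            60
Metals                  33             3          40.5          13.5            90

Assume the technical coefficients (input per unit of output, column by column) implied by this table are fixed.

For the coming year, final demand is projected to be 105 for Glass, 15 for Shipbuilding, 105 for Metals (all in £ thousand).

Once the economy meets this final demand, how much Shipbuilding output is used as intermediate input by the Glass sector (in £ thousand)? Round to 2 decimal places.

z_21 = 18.96

Technical coefficients a_ij = z_ij / X_j:
  a_11 = 77/220 = 0.35, a_21 = 11/220 = 0.05, a_31 = 33/220 = 0.15
  a_12 = 24/60 = 0.40, a_22 = 6/60 = 0.10, a_32 = 3/60 = 0.05
  a_13 = 36/90 = 0.40, a_23 = 4.5/90 = 0.05, a_33 = 40.5/90 = 0.45
I − A =
  [   0.65    -0.40    -0.40]
  [  -0.05     0.90    -0.05]
  [  -0.15    -0.05     0.55]
Cofactors of I−A, C_ij = (−1)^(i+j)·(minor ij) (rows/columns in the sector order above):
  C_11 = (0.90)(0.55) − (-0.05)(-0.05) = 0.4925
  C_12 = −[(-0.05)(0.55) − (-0.05)(-0.15)] = 0.0350
  C_13 = (-0.05)(-0.05) − (0.90)(-0.15) = 0.1375
  C_21 = −[(-0.40)(0.55) − (-0.40)(-0.05)] = 0.2400
  C_22 = (0.65)(0.55) − (-0.40)(-0.15) = 0.2975
  C_23 = −[(0.65)(-0.05) − (-0.40)(-0.15)] = 0.0925
  C_31 = (-0.40)(-0.05) − (-0.40)(0.90) = 0.3800
  C_32 = −[(0.65)(-0.05) − (-0.40)(-0.05)] = 0.0525
  C_33 = (0.65)(0.90) − (-0.40)(-0.05) = 0.5650
det(I−A) = Σ_j (I−A)_1j·C_1j = (0.65)(0.4925) + (-0.40)(0.0350) + (-0.40)(0.1375) = 0.251125
adj(I−A) = Cᵀ =
  [ 0.4925   0.2400   0.3800]
  [ 0.0350   0.2975   0.0525]
  [ 0.1375   0.0925   0.5650]
(I − A)⁻¹ = adj(I−A) / det(I−A) ≈
  [   1.9612     0.9557     1.5132]
  [   0.1394     1.1847     0.2091]
  [   0.5475     0.3683     2.2499]
First solve x = (I − A)⁻¹ d = adj(I−A)·d / det(I−A); in particular x_1 = (0.4925·105 + 0.2400·15 + 0.3800·105) / 0.251125 = 95.2125 / 0.251125 ≈ 379.1439.
Intermediate flow from 2 to 1: z_21 = a_21 · x_1 = 0.05 × 95.2125 / 0.251125 = 4.760625 / 0.251125 ≈ 18.96.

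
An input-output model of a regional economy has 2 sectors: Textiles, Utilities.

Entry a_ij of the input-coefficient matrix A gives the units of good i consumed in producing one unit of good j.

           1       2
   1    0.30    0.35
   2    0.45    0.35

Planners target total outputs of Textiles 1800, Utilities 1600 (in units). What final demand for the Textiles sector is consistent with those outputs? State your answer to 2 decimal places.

d_1 = 700.00

I − A =
  [   0.70    -0.35]
  [  -0.45     0.65]
d = (I − A) x:
  d_1 = (+0.70)·1800 + (-0.35)·1600 = 700.00
  d_2 = (-0.45)·1800 + (+0.65)·1600 = 230.00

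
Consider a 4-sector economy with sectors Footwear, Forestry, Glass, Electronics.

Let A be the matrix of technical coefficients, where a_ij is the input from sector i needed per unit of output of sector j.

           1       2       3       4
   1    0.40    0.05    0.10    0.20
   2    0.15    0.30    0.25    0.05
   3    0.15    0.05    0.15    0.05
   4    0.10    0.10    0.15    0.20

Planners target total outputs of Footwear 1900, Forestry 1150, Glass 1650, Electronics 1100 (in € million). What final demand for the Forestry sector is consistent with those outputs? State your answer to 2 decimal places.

I − A =
  [   0.60    -0.05    -0.10    -0.20]
  [  -0.15     0.70    -0.25    -0.05]
  [  -0.15    -0.05     0.85    -0.05]
  [  -0.10    -0.10    -0.15     0.80]
d = (I − A) x:
  d_1 = (+0.60)·1900 + (-0.05)·1150 + (-0.10)·1650 + (-0.20)·1100 = 697.50
  d_2 = (-0.15)·1900 + (+0.70)·1150 + (-0.25)·1650 + (-0.05)·1100 = 52.50
  d_3 = (-0.15)·1900 + (-0.05)·1150 + (+0.85)·1650 + (-0.05)·1100 = 1005.00
  d_4 = (-0.10)·1900 + (-0.10)·1150 + (-0.15)·1650 + (+0.80)·1100 = 327.50

d_2 = 52.50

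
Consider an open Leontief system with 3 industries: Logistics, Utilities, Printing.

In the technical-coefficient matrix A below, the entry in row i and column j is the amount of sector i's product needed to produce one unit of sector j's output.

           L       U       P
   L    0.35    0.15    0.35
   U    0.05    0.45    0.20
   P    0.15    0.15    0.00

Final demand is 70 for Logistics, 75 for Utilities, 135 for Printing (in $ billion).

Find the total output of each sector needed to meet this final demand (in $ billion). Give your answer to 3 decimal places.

I − A =
  [   0.65    -0.15    -0.35]
  [  -0.05     0.55    -0.20]
  [  -0.15    -0.15     1.00]
Cofactors of I−A, C_ij = (−1)^(i+j)·(minor ij) (rows/columns in the sector order above):
  C_11 = (0.55)(1.00) − (-0.20)(-0.15) = 0.5200
  C_12 = −[(-0.05)(1.00) − (-0.20)(-0.15)] = 0.0800
  C_13 = (-0.05)(-0.15) − (0.55)(-0.15) = 0.0900
  C_21 = −[(-0.15)(1.00) − (-0.35)(-0.15)] = 0.2025
  C_22 = (0.65)(1.00) − (-0.35)(-0.15) = 0.5975
  C_23 = −[(0.65)(-0.15) − (-0.15)(-0.15)] = 0.1200
  C_31 = (-0.15)(-0.20) − (-0.35)(0.55) = 0.2225
  C_32 = −[(0.65)(-0.20) − (-0.35)(-0.05)] = 0.1475
  C_33 = (0.65)(0.55) − (-0.15)(-0.05) = 0.3500
det(I−A) = Σ_j (I−A)_1j·C_1j = (0.65)(0.5200) + (-0.15)(0.0800) + (-0.35)(0.0900) = 0.2945
adj(I−A) = Cᵀ =
  [ 0.5200   0.2025   0.2225]
  [ 0.0800   0.5975   0.1475]
  [ 0.0900   0.1200   0.3500]
(I − A)⁻¹ = adj(I−A) / det(I−A) ≈
  [   1.7657     0.6876     0.7555]
  [   0.2716     2.0289     0.5008]
  [   0.3056     0.4075     1.1885]
x = (I − A)⁻¹ d = adj(I−A)·d / det(I−A), with det(I−A) = 0.2945:
  x_L = (0.5200·70 + 0.2025·75 + 0.2225·135) / 0.2945 = 81.625 / 0.2945 ≈ 277.165
  x_U = (0.0800·70 + 0.5975·75 + 0.1475·135) / 0.2945 = 70.325 / 0.2945 ≈ 238.795
  x_P = (0.0900·70 + 0.1200·75 + 0.3500·135) / 0.2945 = 62.55 / 0.2945 ≈ 212.394

x_L = 277.165, x_U = 238.795, x_P = 212.394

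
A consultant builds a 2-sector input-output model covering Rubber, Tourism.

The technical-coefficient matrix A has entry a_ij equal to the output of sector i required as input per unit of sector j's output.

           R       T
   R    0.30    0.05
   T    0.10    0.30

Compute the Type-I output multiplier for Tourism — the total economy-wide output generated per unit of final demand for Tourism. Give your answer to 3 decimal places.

I − A =
  [   0.70    -0.05]
  [  -0.10     0.70]
det(I−A) = (0.70)(0.70) − (-0.05)(-0.10) = 0.4850
adj(I−A) = [[0.70, 0.05], [0.10, 0.70]]
(I − A)⁻¹ = adj(I−A) / det(I−A) ≈
  [   1.4433     0.1031]
  [   0.2062     1.4433]
The output multiplier for sector j is the column-j sum of the Leontief inverse (I − A)⁻¹ = adj(I−A) / det(I−A).
Column T of adj(I−A): (0.05, 0.70); det(I−A) = 0.4850.
m_T = (0.05 + 0.70) / 0.4850 = 0.75 / 0.4850 ≈ 1.546.

m_T = 1.546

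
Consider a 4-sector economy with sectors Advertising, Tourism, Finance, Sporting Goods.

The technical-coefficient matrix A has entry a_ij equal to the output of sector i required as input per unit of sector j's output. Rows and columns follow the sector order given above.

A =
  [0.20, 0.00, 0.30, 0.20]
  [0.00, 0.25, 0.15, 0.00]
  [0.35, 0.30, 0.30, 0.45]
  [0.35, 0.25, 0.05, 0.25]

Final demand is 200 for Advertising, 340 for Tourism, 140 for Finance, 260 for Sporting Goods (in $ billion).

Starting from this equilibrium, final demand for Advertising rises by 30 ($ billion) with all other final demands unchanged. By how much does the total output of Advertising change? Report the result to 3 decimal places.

I − A =
  [   0.80     0.00    -0.30    -0.20]
  [   0.00     0.75    -0.15     0.00]
  [  -0.35    -0.30     0.70    -0.45]
  [  -0.35    -0.25    -0.05     0.75]
Compute the cofactors C_ij = (−1)^(i+j)·(3×3 minor ij) of I−A; the adjugate is their transpose:
adj(I−A) = Cᵀ =
  [ 0.32625   0.13925   0.18375   0.19725]
  [ 0.06300   0.22350   0.07950   0.06450]
  [ 0.31500   0.26650   0.39750   0.32250]
  [ 0.19425   0.15725   0.13875   0.30525]
det(I−A) = Σ_j (I−A)_1j·C_1j = (0.80)(0.32625) + (0.00)(0.06300) + (-0.30)(0.31500) + (-0.20)(0.19425) = 0.12765
(I − A)⁻¹ = adj(I−A) / det(I−A) ≈
  [   2.5558     1.0909     1.4395     1.5452]
  [   0.4935     1.7509     0.6228     0.5053]
  [   2.4677     2.0877     3.1140     2.5264]
  [   1.5217     1.2319     1.0870     2.3913]
Δx = (I − A)⁻¹ Δd with Δd having +30 in the Advertising component and 0 elsewhere.
So Δx_A = L_AA · (+30), where L_AA = adj(I−A)_AA / det(I−A) = 0.32625 / 0.12765.
Δx_A = 0.32625 × (+30) / 0.12765 = 9.7875 / 0.12765 ≈ 76.675.

Δx_A = 76.675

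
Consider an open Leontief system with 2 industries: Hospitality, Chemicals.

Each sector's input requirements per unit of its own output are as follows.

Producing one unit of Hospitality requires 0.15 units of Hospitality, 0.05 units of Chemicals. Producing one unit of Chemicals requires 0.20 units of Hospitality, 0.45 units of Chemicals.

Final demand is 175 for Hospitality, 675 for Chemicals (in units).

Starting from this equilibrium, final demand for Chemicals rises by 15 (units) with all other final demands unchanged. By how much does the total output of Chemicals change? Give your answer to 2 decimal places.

Δx_C = 27.87

I − A =
  [   0.85    -0.20]
  [  -0.05     0.55]
det(I−A) = (0.85)(0.55) − (-0.20)(-0.05) = 0.4575
adj(I−A) = [[0.55, 0.20], [0.05, 0.85]]
(I − A)⁻¹ = adj(I−A) / det(I−A) ≈
  [   1.2022     0.4372]
  [   0.1093     1.8579]
Δx = (I − A)⁻¹ Δd with Δd having +15 in the Chemicals component and 0 elsewhere.
So Δx_C = L_CC · (+15), where L_CC = adj(I−A)_CC / det(I−A) = 0.85 / 0.4575.
Δx_C = 0.85 × (+15) / 0.4575 = 12.75 / 0.4575 ≈ 27.87.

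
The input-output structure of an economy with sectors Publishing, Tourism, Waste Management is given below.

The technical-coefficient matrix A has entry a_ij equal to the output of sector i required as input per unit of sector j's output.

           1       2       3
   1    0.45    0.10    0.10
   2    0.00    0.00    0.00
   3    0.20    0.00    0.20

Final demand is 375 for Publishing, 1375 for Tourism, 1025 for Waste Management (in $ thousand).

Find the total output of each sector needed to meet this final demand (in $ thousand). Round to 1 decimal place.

I − A =
  [   0.55    -0.10    -0.10]
  [   0.00     1.00     0.00]
  [  -0.20     0.00     0.80]
Cofactors of I−A, C_ij = (−1)^(i+j)·(minor ij) (rows/columns in the sector order above):
  C_11 = (1.00)(0.80) − (0.00)(0.00) = 0.8000
  C_12 = −[(0.00)(0.80) − (0.00)(-0.20)] = 0.0000
  C_13 = (0.00)(0.00) − (1.00)(-0.20) = 0.2000
  C_21 = −[(-0.10)(0.80) − (-0.10)(0.00)] = 0.0800
  C_22 = (0.55)(0.80) − (-0.10)(-0.20) = 0.4200
  C_23 = −[(0.55)(0.00) − (-0.10)(-0.20)] = 0.0200
  C_31 = (-0.10)(0.00) − (-0.10)(1.00) = 0.1000
  C_32 = −[(0.55)(0.00) − (-0.10)(0.00)] = 0.0000
  C_33 = (0.55)(1.00) − (-0.10)(0.00) = 0.5500
det(I−A) = Σ_j (I−A)_1j·C_1j = (0.55)(0.8000) + (-0.10)(0.0000) + (-0.10)(0.2000) = 0.4200
adj(I−A) = Cᵀ =
  [ 0.8000   0.0800   0.1000]
  [ 0.0000   0.4200   0.0000]
  [ 0.2000   0.0200   0.5500]
(I − A)⁻¹ = adj(I−A) / det(I−A) ≈
  [   1.9048     0.1905     0.2381]
  [   0.0000     1.0000     0.0000]
  [   0.4762     0.0476     1.3095]
x = (I − A)⁻¹ d = adj(I−A)·d / det(I−A), with det(I−A) = 0.4200:
  x_1 = (0.8000·375 + 0.0800·1375 + 0.1000·1025) / 0.4200 = 512.50 / 0.4200 ≈ 1220.2
  x_2 = (0.0000·375 + 0.4200·1375 + 0.0000·1025) / 0.4200 = 577.50 / 0.4200 = 1375.0
  x_3 = (0.2000·375 + 0.0200·1375 + 0.5500·1025) / 0.4200 = 666.25 / 0.4200 ≈ 1586.3

x_1 = 1220.2, x_2 = 1375.0, x_3 = 1586.3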